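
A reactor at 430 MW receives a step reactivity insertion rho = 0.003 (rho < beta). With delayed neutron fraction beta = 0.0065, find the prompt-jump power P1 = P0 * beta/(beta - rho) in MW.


P1/P0 = beta / (beta - rho)
P1/P0 = 0.0065 / (0.0065 - 0.003) = 1.857143
P1 = 430 * 1.857143 = 798.57 MW

798.57


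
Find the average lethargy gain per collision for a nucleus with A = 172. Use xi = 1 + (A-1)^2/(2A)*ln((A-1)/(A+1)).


xi = 1 + (A-1)^2/(2A) * ln((A-1)/(A+1))
xi = 1 + (172-1)^2/(2*172) * ln((172-1)/(172 +1))
xi = 0.011583

0.011583


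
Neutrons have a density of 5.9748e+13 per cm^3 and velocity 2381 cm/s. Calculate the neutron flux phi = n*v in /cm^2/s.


phi = n * v
phi = 5.9748e+13 * 2381
phi = 1.4226e+17 /cm^2/s

1.4226e+17


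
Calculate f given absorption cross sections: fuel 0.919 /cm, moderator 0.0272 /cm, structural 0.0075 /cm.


f = Sigma_a_fuel / (Sigma_a_fuel + Sigma_a_mod + Sigma_a_other)
f = 0.919 / (0.919 + 0.0272 + 0.0075)
f = 0.96362

0.96362


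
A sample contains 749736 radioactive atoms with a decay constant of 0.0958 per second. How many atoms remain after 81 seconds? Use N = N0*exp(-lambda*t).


N = N0 * exp(-lambda * t)
N = 749736 * exp(-0.0958 * 81)
N = 319.79

319.79


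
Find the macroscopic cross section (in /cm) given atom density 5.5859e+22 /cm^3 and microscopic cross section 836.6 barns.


Sigma = N * sigma_barns * 1e-24
Sigma = 5.5859e+22 * 836.6 * 1e-24
Sigma = 46.732 /cm

46.732


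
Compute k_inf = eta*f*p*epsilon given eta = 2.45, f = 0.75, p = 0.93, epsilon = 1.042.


k_inf = eta * f * p * epsilon
k_inf = 2.45 * 0.75 * 0.93 * 1.042
k_inf = 1.7806

1.7806


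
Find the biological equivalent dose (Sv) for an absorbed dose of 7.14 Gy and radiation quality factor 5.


H = D * Q
H = 7.14 * 5
H = 35.700 Sv

35.700


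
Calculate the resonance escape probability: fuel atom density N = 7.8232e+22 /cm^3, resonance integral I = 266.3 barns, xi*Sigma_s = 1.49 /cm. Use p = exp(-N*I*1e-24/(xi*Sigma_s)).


p = exp(-N * I * 1e-24 / (xi*Sigma_s))
p = exp(-7.8232e+22 * 266.3 * 1e-24 / 1.49)
p = 8.4663e-07

8.4663e-07


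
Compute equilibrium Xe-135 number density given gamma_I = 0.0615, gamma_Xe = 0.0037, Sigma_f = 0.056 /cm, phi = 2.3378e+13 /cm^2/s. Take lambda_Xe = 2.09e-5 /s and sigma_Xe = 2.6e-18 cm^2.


Xe_eq = (gamma_I + gamma_Xe) * Sigma_f * phi / (lambda_Xe + sigma_Xe * phi)
Numerator = (0.0615 + 0.0037) * 0.056 * 2.3378e+13 = 8.535775e+10
Denominator = 2.09e-5 + 2.6e-18 * 2.3378e+13 = 8.168280e-05
Xe_eq = 8.535775e+10 / 8.168280e-05 = 1.0450e+15 /cm^3

1.0450e+15


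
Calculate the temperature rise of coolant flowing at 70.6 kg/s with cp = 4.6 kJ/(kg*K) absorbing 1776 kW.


dT = Q / (m_dot * cp)
dT = 1776 / (70.6 * 4.6)
dT = 5.4687 C

5.4687


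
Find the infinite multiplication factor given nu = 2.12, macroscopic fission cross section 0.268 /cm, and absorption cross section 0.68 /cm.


k_inf = nu * Sigma_f / Sigma_a
k_inf = 2.12 * 0.268 / 0.68
k_inf = 0.83553

0.83553


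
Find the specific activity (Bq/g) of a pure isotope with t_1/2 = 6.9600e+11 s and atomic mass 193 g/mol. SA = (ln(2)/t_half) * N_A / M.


lambda = ln(2) / t_half = ln(2) / 6.9600e+11 = 9.959011e-13 /s
SA = lambda * N_A / M
SA = 9.959011e-13 * 6.022e23 / 193
SA = 3.1074e+09 Bq/g

3.1074e+09


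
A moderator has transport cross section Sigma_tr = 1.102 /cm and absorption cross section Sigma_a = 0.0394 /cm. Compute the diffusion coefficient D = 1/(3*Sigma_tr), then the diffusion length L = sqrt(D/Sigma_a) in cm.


D = 1 / (3 * Sigma_tr) = 1 / (3 * 1.102) = 0.3024803 cm
L = sqrt(D / Sigma_a)
L = sqrt(0.3024803 / 0.0394)
L = 2.7708 cm

2.7708


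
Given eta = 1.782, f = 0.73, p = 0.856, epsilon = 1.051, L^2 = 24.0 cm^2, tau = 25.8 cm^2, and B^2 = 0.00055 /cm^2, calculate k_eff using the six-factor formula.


k_inf = eta*f*p*eps = 1.782*0.73*0.856*1.051 = 1.170327
P_TNL = 1/(1 + L^2*B^2) = 1/(1 + 24.0*0.00055) = 0.9869720
P_FNL = exp(-B^2*tau) = exp(-0.00055*25.8) = 0.9859102
k_eff = k_inf * P_TNL * P_FNL = 1.170327 * 0.9869720 * 0.9859102
k_eff = 1.1388

1.1388


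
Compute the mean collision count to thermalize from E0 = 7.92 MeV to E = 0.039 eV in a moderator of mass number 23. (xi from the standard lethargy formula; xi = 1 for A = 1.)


xi = 1 + (A-1)^2/(2A)*ln((A-1)/(A+1)) = 0.08448899 (for A = 23)
n = ln(E0/E) / xi
n = ln(7.92e6 / 0.039) / 0.08448899
n = ln(2.030769e+08) / 0.08448899 = 226.41

226.41


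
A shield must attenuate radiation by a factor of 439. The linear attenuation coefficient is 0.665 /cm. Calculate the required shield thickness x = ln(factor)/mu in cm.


x = ln(factor) / mu
x = ln(439) / 0.665
x = 9.1496 cm

9.1496


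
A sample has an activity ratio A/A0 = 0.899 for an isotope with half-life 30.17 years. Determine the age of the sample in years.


lambda = ln(2) / t_half = ln(2) / 30.17 = 0.02297472 /yr
t = -ln(A/A0) / lambda
t = -ln(0.899) / 0.02297472
t = 4.6343 yr

4.6343


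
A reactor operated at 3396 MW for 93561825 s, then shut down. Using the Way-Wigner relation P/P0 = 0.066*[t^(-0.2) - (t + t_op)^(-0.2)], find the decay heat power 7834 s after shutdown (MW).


P/P0 = 0.066 * [t^(-0.2) - (t + t_op)^(-0.2)]
P/P0 = 0.066 * [7834^(-0.2) - (7834 + 93561825)^(-0.2)]
P/P0 = 0.066 * [0.1664191 - 0.02545499] = 0.009303631
P = 3396 * 0.009303631 = 31.595 MW

31.595


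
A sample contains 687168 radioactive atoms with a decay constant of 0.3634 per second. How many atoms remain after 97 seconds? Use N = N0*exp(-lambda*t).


N = N0 * exp(-lambda * t)
N = 687168 * exp(-0.3634 * 97)
N = 3.3750e-10

3.3750e-10


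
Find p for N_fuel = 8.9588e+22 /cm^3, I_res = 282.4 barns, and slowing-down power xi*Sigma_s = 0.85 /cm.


p = exp(-N * I * 1e-24 / (xi*Sigma_s))
p = exp(-8.9588e+22 * 282.4 * 1e-24 / 0.85)
p = 1.1845e-13

1.1845e-13


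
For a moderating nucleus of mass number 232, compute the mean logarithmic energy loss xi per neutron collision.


xi = 1 + (A-1)^2/(2A) * ln((A-1)/(A+1))
xi = 1 + (232-1)^2/(2*232) * ln((232-1)/(232 +1))
xi = 0.0085960

0.0085960


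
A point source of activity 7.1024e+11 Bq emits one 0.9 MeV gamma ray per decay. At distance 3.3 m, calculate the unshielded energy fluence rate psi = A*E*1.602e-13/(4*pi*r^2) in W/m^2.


psi = A * E * 1.602e-13 / (4*pi*r^2)
psi = 7.1024e+11 * 0.9 * 1.602e-13 / (4*pi*3.3^2)
psi = 7.4829e-04 W/m^2

7.4829e-04


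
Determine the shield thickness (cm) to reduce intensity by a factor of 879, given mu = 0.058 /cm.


x = ln(factor) / mu
x = ln(879) / 0.058
x = 116.88 cm

116.88


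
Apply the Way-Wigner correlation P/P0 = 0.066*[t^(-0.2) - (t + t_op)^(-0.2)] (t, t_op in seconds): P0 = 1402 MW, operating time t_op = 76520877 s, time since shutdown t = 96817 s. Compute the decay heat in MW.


P/P0 = 0.066 * [t^(-0.2) - (t + t_op)^(-0.2)]
P/P0 = 0.066 * [96817^(-0.2) - (96817 + 76520877)^(-0.2)]
P/P0 = 0.066 * [0.1006490 - 0.02649319] = 0.004894283
P = 1402 * 0.004894283 = 6.8618 MW

6.8618


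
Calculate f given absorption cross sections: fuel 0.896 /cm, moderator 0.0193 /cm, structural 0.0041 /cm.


f = Sigma_a_fuel / (Sigma_a_fuel + Sigma_a_mod + Sigma_a_other)
f = 0.896 / (0.896 + 0.0193 + 0.0041)
f = 0.97455

0.97455


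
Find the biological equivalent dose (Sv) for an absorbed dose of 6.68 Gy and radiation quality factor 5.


H = D * Q
H = 6.68 * 5
H = 33.400 Sv

33.400


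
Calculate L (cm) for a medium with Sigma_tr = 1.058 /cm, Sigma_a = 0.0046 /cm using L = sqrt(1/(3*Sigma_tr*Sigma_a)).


D = 1 / (3 * Sigma_tr) = 1 / (3 * 1.058) = 0.3150599 cm
L = sqrt(D / Sigma_a)
L = sqrt(0.3150599 / 0.0046)
L = 8.2759 cm

8.2759


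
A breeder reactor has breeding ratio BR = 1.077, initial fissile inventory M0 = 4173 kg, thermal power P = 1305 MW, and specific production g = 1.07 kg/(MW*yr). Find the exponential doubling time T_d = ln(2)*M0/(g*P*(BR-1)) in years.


Breeding gain G = BR - 1 = 1.077 - 1 = 0.077
Fissile production rate = g * P * G = 1.07 * 1305 * 0.077 = 107.51895 kg/yr
T_d = ln(2) * M0 / (g * P * G)
T_d = ln(2) * 4173 / 107.51895 = 26.902 yr

26.902


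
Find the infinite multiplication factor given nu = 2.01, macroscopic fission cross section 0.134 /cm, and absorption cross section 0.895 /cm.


k_inf = nu * Sigma_f / Sigma_a
k_inf = 2.01 * 0.134 / 0.895
k_inf = 0.30094

0.30094


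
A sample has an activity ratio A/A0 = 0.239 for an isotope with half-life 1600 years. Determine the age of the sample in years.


lambda = ln(2) / t_half = ln(2) / 1600 = 4.332170e-04 /yr
t = -ln(A/A0) / lambda
t = -ln(0.239) / 4.332170e-04
t = 3303.9 yr

3303.9


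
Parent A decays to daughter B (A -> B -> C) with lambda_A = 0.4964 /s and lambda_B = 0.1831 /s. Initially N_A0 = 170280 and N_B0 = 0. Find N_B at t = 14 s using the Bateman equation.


N_B(t) = lambda_A * N_A0 / (lambda_B - lambda_A) * [exp(-lambda_A*t) - exp(-lambda_B*t)]
exp(-0.4964*14) = 9.590187e-04; exp(-0.1831*14) = 0.07704235
N_B = 0.4964 * 170280 / (0.1831 - 0.4964) * (9.590187e-04 - 0.07704235)
N_B = 20527

20527


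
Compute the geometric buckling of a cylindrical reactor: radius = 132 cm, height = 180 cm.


B^2 = (2.405/R)^2 + (pi/H)^2
B^2 = (2.405/132)^2 + (pi/180)^2
B^2 = 6.3657e-04 /cm^2

6.3657e-04


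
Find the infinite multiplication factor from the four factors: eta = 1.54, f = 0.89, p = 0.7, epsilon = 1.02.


k_inf = eta * f * p * epsilon
k_inf = 1.54 * 0.89 * 0.7 * 1.02
k_inf = 0.97861

0.97861


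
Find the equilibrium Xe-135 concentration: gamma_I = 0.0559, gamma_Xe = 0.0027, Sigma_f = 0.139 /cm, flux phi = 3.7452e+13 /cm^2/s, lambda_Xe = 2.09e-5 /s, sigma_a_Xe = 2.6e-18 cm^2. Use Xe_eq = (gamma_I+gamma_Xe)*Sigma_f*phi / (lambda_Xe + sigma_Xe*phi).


Xe_eq = (gamma_I + gamma_Xe) * Sigma_f * phi / (lambda_Xe + sigma_Xe * phi)
Numerator = (0.0559 + 0.0027) * 0.139 * 3.7452e+13 = 3.050615e+11
Denominator = 2.09e-5 + 2.6e-18 * 3.7452e+13 = 1.182752e-04
Xe_eq = 3.050615e+11 / 1.182752e-04 = 2.5793e+15 /cm^3

2.5793e+15


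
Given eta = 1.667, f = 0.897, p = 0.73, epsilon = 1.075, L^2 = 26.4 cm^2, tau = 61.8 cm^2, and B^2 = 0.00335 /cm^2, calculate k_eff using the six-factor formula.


k_inf = eta*f*p*eps = 1.667*0.897*0.73*1.075 = 1.173436
P_TNL = 1/(1 + L^2*B^2) = 1/(1 + 26.4*0.00335) = 0.9187461
P_FNL = exp(-B^2*tau) = exp(-0.00335*61.8) = 0.8129953
k_eff = k_inf * P_TNL * P_FNL = 1.173436 * 0.9187461 * 0.8129953
k_eff = 0.87648

0.87648


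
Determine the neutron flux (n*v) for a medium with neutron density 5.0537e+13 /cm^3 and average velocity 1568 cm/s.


phi = n * v
phi = 5.0537e+13 * 1568
phi = 7.9242e+16 /cm^2/s

7.9242e+16


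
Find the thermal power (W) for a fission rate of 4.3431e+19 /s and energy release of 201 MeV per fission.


P = fission_rate * E_MeV * 1.602e-13
P = 4.3431e+19 * 201 * 1.602e-13
P = 1.3985e+09 W

1.3985e+09


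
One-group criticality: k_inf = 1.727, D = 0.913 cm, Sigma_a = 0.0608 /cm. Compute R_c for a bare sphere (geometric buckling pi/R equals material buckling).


L^2 = D / Sigma_a = 0.913 / 0.0608 = 15.01645 cm^2
B_m^2 = (k_inf - 1) / L^2 = (1.727 - 1) / 15.01645 = 0.04841357 /cm^2
For a bare sphere: B_g = pi/R, so R_c = pi / sqrt(B_m^2)
R_c = pi / sqrt(0.04841357) = 14.278 cm

14.278


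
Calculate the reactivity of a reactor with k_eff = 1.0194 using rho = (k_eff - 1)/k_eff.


rho = (k_eff - 1) / k_eff
rho = (1.0194 - 1) / 1.0194
rho = 0.019031

0.019031


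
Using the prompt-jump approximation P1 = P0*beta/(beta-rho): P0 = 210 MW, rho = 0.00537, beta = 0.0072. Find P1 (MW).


P1/P0 = beta / (beta - rho)
P1/P0 = 0.0072 / (0.0072 - 0.00537) = 3.934426
P1 = 210 * 3.934426 = 826.23 MW

826.23


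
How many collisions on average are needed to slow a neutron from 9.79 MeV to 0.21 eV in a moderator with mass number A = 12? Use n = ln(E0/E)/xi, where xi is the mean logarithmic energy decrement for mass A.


xi = 1 + (A-1)^2/(2A)*ln((A-1)/(A+1)) = 0.1577690 (for A = 12)
n = ln(E0/E) / xi
n = ln(9.79e6 / 0.21) / 0.1577690
n = ln(4.661905e+07) / 0.1577690 = 111.92

111.92


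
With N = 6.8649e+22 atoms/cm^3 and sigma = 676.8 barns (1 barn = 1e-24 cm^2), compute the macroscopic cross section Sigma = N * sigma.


Sigma = N * sigma_barns * 1e-24
Sigma = 6.8649e+22 * 676.8 * 1e-24
Sigma = 46.462 /cm

46.462


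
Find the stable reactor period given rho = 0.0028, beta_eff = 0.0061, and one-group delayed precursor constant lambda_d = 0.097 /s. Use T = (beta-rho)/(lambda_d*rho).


T = (beta - rho) / (lambda_d * rho)
T = (0.0061 - 0.0028) / (0.097 * 0.0028)
T = 12.150 s

12.150


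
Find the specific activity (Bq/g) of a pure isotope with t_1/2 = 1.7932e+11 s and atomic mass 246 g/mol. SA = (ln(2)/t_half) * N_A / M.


lambda = ln(2) / t_half = ln(2) / 1.7932e+11 = 3.865420e-12 /s
SA = lambda * N_A / M
SA = 3.865420e-12 * 6.022e23 / 246
SA = 9.4624e+09 Bq/g

9.4624e+09


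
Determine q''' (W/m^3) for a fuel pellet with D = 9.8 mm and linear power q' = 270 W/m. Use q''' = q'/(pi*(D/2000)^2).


r = D / 2 / 1000 = 9.8 / 2 / 1000 = 0.0049 m
q''' = q' / (pi * r^2)
q''' = 270 / (pi * 0.0049^2)
q''' = 3.5795e+06 W/m^3

3.5795e+06


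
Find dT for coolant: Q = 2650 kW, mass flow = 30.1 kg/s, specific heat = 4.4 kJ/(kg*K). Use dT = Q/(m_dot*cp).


dT = Q / (m_dot * cp)
dT = 2650 / (30.1 * 4.4)
dT = 20.009 C

20.009


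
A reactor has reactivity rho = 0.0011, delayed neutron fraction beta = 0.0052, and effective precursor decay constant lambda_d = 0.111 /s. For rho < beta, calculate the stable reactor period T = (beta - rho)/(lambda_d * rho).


T = (beta - rho) / (lambda_d * rho)
T = (0.0052 - 0.0011) / (0.111 * 0.0011)
T = 33.579 s

33.579


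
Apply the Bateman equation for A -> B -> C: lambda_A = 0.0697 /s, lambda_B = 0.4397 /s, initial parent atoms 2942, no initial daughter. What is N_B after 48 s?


N_B(t) = lambda_A * N_A0 / (lambda_B - lambda_A) * [exp(-lambda_A*t) - exp(-lambda_B*t)]
exp(-0.0697*48) = 0.03523907; exp(-0.4397*48) = 6.822670e-10
N_B = 0.0697 * 2942 / (0.4397 - 0.0697) * (0.03523907 - 6.822670e-10)
N_B = 19.530

19.530


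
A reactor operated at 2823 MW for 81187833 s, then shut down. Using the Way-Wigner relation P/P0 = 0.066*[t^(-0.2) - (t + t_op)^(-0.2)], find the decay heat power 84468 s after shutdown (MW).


P/P0 = 0.066 * [t^(-0.2) - (t + t_op)^(-0.2)]
P/P0 = 0.066 * [84468^(-0.2) - (84468 + 81187833)^(-0.2)]
P/P0 = 0.066 * [0.1034336 - 0.02618252] = 0.005098571
P = 2823 * 0.005098571 = 14.393 MW

14.393


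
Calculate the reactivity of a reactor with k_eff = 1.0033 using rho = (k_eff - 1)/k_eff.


rho = (k_eff - 1) / k_eff
rho = (1.0033 - 1) / 1.0033
rho = 0.0032891

0.0032891


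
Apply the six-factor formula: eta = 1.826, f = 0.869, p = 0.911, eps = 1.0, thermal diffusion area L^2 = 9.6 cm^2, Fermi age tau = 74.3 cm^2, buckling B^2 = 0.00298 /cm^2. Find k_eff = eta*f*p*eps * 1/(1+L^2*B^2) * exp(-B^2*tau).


k_inf = eta*f*p*eps = 1.826*0.869*0.911*1.0 = 1.445569
P_TNL = 1/(1 + L^2*B^2) = 1/(1 + 9.6*0.00298) = 0.9721877
P_FNL = exp(-B^2*tau) = exp(-0.00298*74.3) = 0.8013848
k_eff = k_inf * P_TNL * P_FNL = 1.445569 * 0.9721877 * 0.8013848
k_eff = 1.1262

1.1262


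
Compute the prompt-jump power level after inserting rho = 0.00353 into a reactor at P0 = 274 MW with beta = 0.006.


P1/P0 = beta / (beta - rho)
P1/P0 = 0.006 / (0.006 - 0.00353) = 2.429150
P1 = 274 * 2.429150 = 665.59 MW

665.59


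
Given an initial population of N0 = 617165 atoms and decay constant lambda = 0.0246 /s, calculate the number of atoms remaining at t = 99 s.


N = N0 * exp(-lambda * t)
N = 617165 * exp(-0.0246 * 99)
N = 54041

54041


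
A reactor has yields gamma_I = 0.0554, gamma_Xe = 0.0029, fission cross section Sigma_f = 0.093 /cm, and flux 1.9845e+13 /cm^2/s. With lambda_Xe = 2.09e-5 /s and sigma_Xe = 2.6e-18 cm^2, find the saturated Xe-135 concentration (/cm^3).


Xe_eq = (gamma_I + gamma_Xe) * Sigma_f * phi / (lambda_Xe + sigma_Xe * phi)
Numerator = (0.0554 + 0.0029) * 0.093 * 1.9845e+13 = 1.075976e+11
Denominator = 2.09e-5 + 2.6e-18 * 1.9845e+13 = 7.249700e-05
Xe_eq = 1.075976e+11 / 7.249700e-05 = 1.4842e+15 /cm^3

1.4842e+15


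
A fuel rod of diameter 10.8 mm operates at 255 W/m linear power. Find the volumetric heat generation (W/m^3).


r = D / 2 / 1000 = 10.8 / 2 / 1000 = 0.0054 m
q''' = q' / (pi * r^2)
q''' = 255 / (pi * 0.0054^2)
q''' = 2.7836e+06 W/m^3

2.7836e+06


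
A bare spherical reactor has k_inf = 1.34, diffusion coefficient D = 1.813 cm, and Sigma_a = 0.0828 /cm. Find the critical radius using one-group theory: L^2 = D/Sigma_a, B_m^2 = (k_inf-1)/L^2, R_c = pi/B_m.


L^2 = D / Sigma_a = 1.813 / 0.0828 = 21.89614 cm^2
B_m^2 = (k_inf - 1) / L^2 = (1.34 - 1) / 21.89614 = 0.01552785 /cm^2
For a bare sphere: B_g = pi/R, so R_c = pi / sqrt(B_m^2)
R_c = pi / sqrt(0.01552785) = 25.211 cm

25.211


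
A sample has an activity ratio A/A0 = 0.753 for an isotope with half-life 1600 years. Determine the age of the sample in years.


lambda = ln(2) / t_half = ln(2) / 1600 = 4.332170e-04 /yr
t = -ln(A/A0) / lambda
t = -ln(0.753) / 4.332170e-04
t = 654.85 yr

654.85


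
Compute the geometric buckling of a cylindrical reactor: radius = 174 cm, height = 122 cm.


B^2 = (2.405/R)^2 + (pi/H)^2
B^2 = (2.405/174)^2 + (pi/122)^2
B^2 = 8.5414e-04 /cm^2

8.5414e-04


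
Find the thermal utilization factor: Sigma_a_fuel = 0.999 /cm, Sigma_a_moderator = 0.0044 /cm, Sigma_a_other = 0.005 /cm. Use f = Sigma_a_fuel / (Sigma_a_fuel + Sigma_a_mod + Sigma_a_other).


f = Sigma_a_fuel / (Sigma_a_fuel + Sigma_a_mod + Sigma_a_other)
f = 0.999 / (0.999 + 0.0044 + 0.005)
f = 0.99068

0.99068


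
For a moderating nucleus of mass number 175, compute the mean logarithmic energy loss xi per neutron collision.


xi = 1 + (A-1)^2/(2A) * ln((A-1)/(A+1))
xi = 1 + (175-1)^2/(2*175) * ln((175-1)/(175 +1))
xi = 0.011385

0.011385


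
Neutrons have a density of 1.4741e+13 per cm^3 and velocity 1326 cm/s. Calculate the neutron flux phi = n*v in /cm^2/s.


phi = n * v
phi = 1.4741e+13 * 1326
phi = 1.9547e+16 /cm^2/s

1.9547e+16


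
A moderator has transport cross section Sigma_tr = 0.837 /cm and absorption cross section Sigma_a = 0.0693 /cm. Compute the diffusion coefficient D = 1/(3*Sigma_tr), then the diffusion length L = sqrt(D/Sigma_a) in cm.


D = 1 / (3 * Sigma_tr) = 1 / (3 * 0.837) = 0.3982477 cm
L = sqrt(D / Sigma_a)
L = sqrt(0.3982477 / 0.0693)
L = 2.3972 cm

2.3972


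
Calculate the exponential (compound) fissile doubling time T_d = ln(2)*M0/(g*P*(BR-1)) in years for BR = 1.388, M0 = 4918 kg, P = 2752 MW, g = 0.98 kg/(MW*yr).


Breeding gain G = BR - 1 = 1.388 - 1 = 0.388
Fissile production rate = g * P * G = 0.98 * 2752 * 0.388 = 1046.42048 kg/yr
T_d = ln(2) * M0 / (g * P * G)
T_d = ln(2) * 4918 / 1046.42048 = 3.2577 yr

3.2577


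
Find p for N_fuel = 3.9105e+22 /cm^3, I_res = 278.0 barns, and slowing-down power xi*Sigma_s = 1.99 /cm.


p = exp(-N * I * 1e-24 / (xi*Sigma_s))
p = exp(-3.9105e+22 * 278.0 * 1e-24 / 1.99)
p = 0.0042412

0.0042412


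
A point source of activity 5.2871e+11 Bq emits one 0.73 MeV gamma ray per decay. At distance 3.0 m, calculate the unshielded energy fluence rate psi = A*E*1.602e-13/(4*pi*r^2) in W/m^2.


psi = A * E * 1.602e-13 / (4*pi*r^2)
psi = 5.2871e+11 * 0.73 * 1.602e-13 / (4*pi*3.0^2)
psi = 5.4670e-04 W/m^2

5.4670e-04


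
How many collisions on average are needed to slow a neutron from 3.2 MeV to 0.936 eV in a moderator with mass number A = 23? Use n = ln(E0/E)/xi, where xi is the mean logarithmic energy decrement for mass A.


xi = 1 + (A-1)^2/(2A)*ln((A-1)/(A+1)) = 0.08448899 (for A = 23)
n = ln(E0/E) / xi
n = ln(3.2e6 / 0.936) / 0.08448899
n = ln(3.418803e+06) / 0.08448899 = 178.07

178.07


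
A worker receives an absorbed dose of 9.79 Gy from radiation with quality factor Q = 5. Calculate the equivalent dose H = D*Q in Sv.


H = D * Q
H = 9.79 * 5
H = 48.950 Sv

48.950


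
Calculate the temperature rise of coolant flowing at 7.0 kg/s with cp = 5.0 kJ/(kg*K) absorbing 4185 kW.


dT = Q / (m_dot * cp)
dT = 4185 / (7.0 * 5.0)
dT = 119.57 C

119.57


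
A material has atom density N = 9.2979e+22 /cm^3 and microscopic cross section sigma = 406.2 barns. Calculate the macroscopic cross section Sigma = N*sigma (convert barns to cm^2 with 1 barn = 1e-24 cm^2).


Sigma = N * sigma_barns * 1e-24
Sigma = 9.2979e+22 * 406.2 * 1e-24
Sigma = 37.768 /cm

37.768


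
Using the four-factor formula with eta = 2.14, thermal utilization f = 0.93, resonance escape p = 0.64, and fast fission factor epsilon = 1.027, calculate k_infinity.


k_inf = eta * f * p * epsilon
k_inf = 2.14 * 0.93 * 0.64 * 1.027
k_inf = 1.3081

1.3081


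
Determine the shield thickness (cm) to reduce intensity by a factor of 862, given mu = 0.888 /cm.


x = ln(factor) / mu
x = ln(862) / 0.888
x = 7.6118 cm

7.6118


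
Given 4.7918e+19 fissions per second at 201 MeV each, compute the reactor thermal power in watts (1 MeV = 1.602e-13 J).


P = fission_rate * E_MeV * 1.602e-13
P = 4.7918e+19 * 201 * 1.602e-13
P = 1.5430e+09 W

1.5430e+09


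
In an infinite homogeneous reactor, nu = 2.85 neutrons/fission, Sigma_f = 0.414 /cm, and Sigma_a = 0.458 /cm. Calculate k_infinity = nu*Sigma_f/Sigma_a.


k_inf = nu * Sigma_f / Sigma_a
k_inf = 2.85 * 0.414 / 0.458
k_inf = 2.5762

2.5762


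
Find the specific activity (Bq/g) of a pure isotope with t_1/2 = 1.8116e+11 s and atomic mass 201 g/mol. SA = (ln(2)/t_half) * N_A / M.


lambda = ln(2) / t_half = ln(2) / 1.8116e+11 = 3.826160e-12 /s
SA = lambda * N_A / M
SA = 3.826160e-12 * 6.022e23 / 201
SA = 1.1463e+10 Bq/g

1.1463e+10


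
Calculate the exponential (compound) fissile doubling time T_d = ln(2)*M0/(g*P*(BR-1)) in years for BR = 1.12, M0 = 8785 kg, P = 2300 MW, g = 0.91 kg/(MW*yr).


Breeding gain G = BR - 1 = 1.12 - 1 = 0.12
Fissile production rate = g * P * G = 0.91 * 2300 * 0.12 = 251.16 kg/yr
T_d = ln(2) * M0 / (g * P * G)
T_d = ln(2) * 8785 / 251.16 = 24.245 yr

24.245


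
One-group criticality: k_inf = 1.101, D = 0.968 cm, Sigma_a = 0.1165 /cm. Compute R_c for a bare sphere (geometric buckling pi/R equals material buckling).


L^2 = D / Sigma_a = 0.968 / 0.1165 = 8.309013 cm^2
B_m^2 = (k_inf - 1) / L^2 = (1.101 - 1) / 8.309013 = 0.01215548 /cm^2
For a bare sphere: B_g = pi/R, so R_c = pi / sqrt(B_m^2)
R_c = pi / sqrt(0.01215548) = 28.495 cm

28.495


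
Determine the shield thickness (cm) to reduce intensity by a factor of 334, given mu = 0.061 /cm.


x = ln(factor) / mu
x = ln(334) / 0.061
x = 95.265 cm

95.265


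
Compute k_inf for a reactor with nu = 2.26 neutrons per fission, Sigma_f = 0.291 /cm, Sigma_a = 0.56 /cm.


k_inf = nu * Sigma_f / Sigma_a
k_inf = 2.26 * 0.291 / 0.56
k_inf = 1.1744

1.1744


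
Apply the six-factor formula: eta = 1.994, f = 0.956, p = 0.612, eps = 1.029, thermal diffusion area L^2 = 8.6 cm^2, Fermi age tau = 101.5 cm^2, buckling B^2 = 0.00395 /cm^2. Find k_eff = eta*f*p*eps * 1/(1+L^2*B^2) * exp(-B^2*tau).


k_inf = eta*f*p*eps = 1.994*0.956*0.612*1.029 = 1.200466
P_TNL = 1/(1 + L^2*B^2) = 1/(1 + 8.6*0.00395) = 0.9671460
P_FNL = exp(-B^2*tau) = exp(-0.00395*101.5) = 0.6697003
k_eff = k_inf * P_TNL * P_FNL = 1.200466 * 0.9671460 * 0.6697003
k_eff = 0.77754

0.77754


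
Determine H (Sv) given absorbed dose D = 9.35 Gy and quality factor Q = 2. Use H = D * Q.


H = D * Q
H = 9.35 * 2
H = 18.700 Sv

18.700


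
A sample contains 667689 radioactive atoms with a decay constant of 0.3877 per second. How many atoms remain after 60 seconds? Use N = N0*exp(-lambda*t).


N = N0 * exp(-lambda * t)
N = 667689 * exp(-0.3877 * 60)
N = 5.2725e-05

5.2725e-05


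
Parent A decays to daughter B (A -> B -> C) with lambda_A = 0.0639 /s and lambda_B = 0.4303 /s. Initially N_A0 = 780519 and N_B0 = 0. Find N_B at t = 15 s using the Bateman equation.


N_B(t) = lambda_A * N_A0 / (lambda_B - lambda_A) * [exp(-lambda_A*t) - exp(-lambda_B*t)]
exp(-0.0639*15) = 0.3834677; exp(-0.4303*15) = 0.001573426
N_B = 0.0639 * 780519 / (0.4303 - 0.0639) * (0.3834677 - 0.001573426)
N_B = 51984

51984


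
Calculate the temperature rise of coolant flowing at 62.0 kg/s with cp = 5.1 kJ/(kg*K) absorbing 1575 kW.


dT = Q / (m_dot * cp)
dT = 1575 / (62.0 * 5.1)
dT = 4.9810 C

4.9810


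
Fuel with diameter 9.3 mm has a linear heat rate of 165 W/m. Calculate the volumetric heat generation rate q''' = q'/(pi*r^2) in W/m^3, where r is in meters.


r = D / 2 / 1000 = 9.3 / 2 / 1000 = 0.00465 m
q''' = q' / (pi * r^2)
q''' = 165 / (pi * 0.00465^2)
q''' = 2.4290e+06 W/m^3

2.4290e+06


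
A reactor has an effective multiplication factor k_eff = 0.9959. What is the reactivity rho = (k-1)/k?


rho = (k_eff - 1) / k_eff
rho = (0.9959 - 1) / 0.9959
rho = -0.0041169

-0.0041169


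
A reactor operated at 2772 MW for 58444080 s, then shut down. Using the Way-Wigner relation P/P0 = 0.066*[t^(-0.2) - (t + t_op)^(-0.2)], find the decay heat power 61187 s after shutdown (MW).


P/P0 = 0.066 * [t^(-0.2) - (t + t_op)^(-0.2)]
P/P0 = 0.066 * [61187^(-0.2) - (61187 + 58444080)^(-0.2)]
P/P0 = 0.066 * [0.1103235 - 0.02796153] = 0.005435890
P = 2772 * 0.005435890 = 15.068 MW

15.068


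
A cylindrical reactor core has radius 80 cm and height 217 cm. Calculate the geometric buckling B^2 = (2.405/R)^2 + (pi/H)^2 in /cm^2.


B^2 = (2.405/R)^2 + (pi/H)^2
B^2 = (2.405/80)^2 + (pi/217)^2
B^2 = 0.0011133 /cm^2

0.0011133


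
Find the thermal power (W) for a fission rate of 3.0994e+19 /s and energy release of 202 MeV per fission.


P = fission_rate * E_MeV * 1.602e-13
P = 3.0994e+19 * 202 * 1.602e-13
P = 1.0030e+09 W

1.0030e+09


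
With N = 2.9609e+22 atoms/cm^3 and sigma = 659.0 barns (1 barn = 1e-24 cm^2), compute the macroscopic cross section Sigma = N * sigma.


Sigma = N * sigma_barns * 1e-24
Sigma = 2.9609e+22 * 659.0 * 1e-24
Sigma = 19.512 /cm

19.512


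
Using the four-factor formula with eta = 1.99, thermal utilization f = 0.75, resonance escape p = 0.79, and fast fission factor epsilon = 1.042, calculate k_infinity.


k_inf = eta * f * p * epsilon
k_inf = 1.99 * 0.75 * 0.79 * 1.042
k_inf = 1.2286

1.2286


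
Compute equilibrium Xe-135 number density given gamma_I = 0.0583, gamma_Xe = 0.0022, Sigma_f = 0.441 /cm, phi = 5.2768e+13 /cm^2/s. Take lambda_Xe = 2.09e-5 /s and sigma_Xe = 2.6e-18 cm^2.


Xe_eq = (gamma_I + gamma_Xe) * Sigma_f * phi / (lambda_Xe + sigma_Xe * phi)
Numerator = (0.0583 + 0.0022) * 0.441 * 5.2768e+13 = 1.407877e+12
Denominator = 2.09e-5 + 2.6e-18 * 5.2768e+13 = 1.580968e-04
Xe_eq = 1.407877e+12 / 1.580968e-04 = 8.9052e+15 /cm^3

8.9052e+15


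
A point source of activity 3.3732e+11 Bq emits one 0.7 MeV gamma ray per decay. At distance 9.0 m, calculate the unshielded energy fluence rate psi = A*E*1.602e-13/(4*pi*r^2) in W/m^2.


psi = A * E * 1.602e-13 / (4*pi*r^2)
psi = 3.3732e+11 * 0.7 * 1.602e-13 / (4*pi*9.0^2)
psi = 3.7163e-05 W/m^2

3.7163e-05


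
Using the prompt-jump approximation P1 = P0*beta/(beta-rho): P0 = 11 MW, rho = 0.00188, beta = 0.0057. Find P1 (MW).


P1/P0 = beta / (beta - rho)
P1/P0 = 0.0057 / (0.0057 - 0.00188) = 1.492147
P1 = 11 * 1.492147 = 16.414 MW

16.414


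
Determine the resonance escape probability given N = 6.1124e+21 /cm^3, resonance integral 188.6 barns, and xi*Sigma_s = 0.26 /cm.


p = exp(-N * I * 1e-24 / (xi*Sigma_s))
p = exp(-6.1124e+21 * 188.6 * 1e-24 / 0.26)
p = 0.011869

0.011869


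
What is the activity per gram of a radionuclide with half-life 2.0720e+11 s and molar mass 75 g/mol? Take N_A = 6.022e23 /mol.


lambda = ln(2) / t_half = ln(2) / 2.0720e+11 = 3.345305e-12 /s
SA = lambda * N_A / M
SA = 3.345305e-12 * 6.022e23 / 75
SA = 2.6861e+10 Bq/g

2.6861e+10


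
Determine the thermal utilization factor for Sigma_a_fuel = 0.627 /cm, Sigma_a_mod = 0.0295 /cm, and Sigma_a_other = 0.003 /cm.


f = Sigma_a_fuel / (Sigma_a_fuel + Sigma_a_mod + Sigma_a_other)
f = 0.627 / (0.627 + 0.0295 + 0.003)
f = 0.95072

0.95072


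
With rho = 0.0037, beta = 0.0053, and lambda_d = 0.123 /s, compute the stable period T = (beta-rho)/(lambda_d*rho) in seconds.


T = (beta - rho) / (lambda_d * rho)
T = (0.0053 - 0.0037) / (0.123 * 0.0037)
T = 3.5157 s

3.5157


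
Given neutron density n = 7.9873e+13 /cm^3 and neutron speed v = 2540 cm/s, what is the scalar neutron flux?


phi = n * v
phi = 7.9873e+13 * 2540
phi = 2.0288e+17 /cm^2/s

2.0288e+17


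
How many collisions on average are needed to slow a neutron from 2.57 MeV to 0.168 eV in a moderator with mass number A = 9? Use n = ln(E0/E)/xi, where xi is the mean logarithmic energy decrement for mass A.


xi = 1 + (A-1)^2/(2A)*ln((A-1)/(A+1)) = 0.2066007 (for A = 9)
n = ln(E0/E) / xi
n = ln(2.57e6 / 0.168) / 0.2066007
n = ln(1.529762e+07) / 0.2066007 = 80.073

80.073


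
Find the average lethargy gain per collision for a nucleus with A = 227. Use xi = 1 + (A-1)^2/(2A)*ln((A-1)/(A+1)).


xi = 1 + (A-1)^2/(2A) * ln((A-1)/(A+1))
xi = 1 + (227-1)^2/(2*227) * ln((227-1)/(227 +1))
xi = 0.0087848

0.0087848


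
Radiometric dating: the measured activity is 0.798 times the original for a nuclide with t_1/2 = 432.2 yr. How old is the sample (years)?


lambda = ln(2) / t_half = ln(2) / 432.2 = 0.001603765 /yr
t = -ln(A/A0) / lambda
t = -ln(0.798) / 0.001603765
t = 140.70 yr

140.70


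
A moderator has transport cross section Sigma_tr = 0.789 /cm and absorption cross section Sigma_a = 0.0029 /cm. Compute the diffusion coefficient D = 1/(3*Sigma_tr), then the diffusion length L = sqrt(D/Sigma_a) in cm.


D = 1 / (3 * Sigma_tr) = 1 / (3 * 0.789) = 0.4224757 cm
L = sqrt(D / Sigma_a)
L = sqrt(0.4224757 / 0.0029)
L = 12.070 cm

12.070


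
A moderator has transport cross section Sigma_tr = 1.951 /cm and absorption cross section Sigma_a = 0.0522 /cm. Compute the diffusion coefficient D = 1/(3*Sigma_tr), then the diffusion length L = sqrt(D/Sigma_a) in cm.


D = 1 / (3 * Sigma_tr) = 1 / (3 * 1.951) = 0.1708526 cm
L = sqrt(D / Sigma_a)
L = sqrt(0.1708526 / 0.0522)
L = 1.8092 cm

1.8092


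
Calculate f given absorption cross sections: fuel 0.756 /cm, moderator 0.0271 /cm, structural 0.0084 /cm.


f = Sigma_a_fuel / (Sigma_a_fuel + Sigma_a_mod + Sigma_a_other)
f = 0.756 / (0.756 + 0.0271 + 0.0084)
f = 0.95515

0.95515


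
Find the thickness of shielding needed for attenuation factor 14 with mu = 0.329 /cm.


x = ln(factor) / mu
x = ln(14) / 0.329
x = 8.0215 cm

8.0215


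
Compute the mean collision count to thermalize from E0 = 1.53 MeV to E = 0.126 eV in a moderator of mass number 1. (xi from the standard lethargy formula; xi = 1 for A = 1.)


xi = 1 + (A-1)^2/(2A)*ln((A-1)/(A+1)) = 1 (for A = 1)
n = ln(E0/E) / xi
n = ln(1.53e6 / 0.126) / 1
n = ln(1.214286e+07) / 1 = 16.312

16.312


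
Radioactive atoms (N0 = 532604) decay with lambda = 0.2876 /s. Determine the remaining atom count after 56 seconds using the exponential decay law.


N = N0 * exp(-lambda * t)
N = 532604 * exp(-0.2876 * 56)
N = 0.053930

0.053930


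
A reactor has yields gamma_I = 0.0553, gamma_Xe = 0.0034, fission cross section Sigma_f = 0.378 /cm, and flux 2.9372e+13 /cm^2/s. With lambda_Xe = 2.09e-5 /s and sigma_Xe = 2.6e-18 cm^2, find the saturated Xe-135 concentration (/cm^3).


Xe_eq = (gamma_I + gamma_Xe) * Sigma_f * phi / (lambda_Xe + sigma_Xe * phi)
Numerator = (0.0553 + 0.0034) * 0.378 * 2.9372e+13 = 6.517236e+11
Denominator = 2.09e-5 + 2.6e-18 * 2.9372e+13 = 9.726720e-05
Xe_eq = 6.517236e+11 / 9.726720e-05 = 6.7003e+15 /cm^3

6.7003e+15


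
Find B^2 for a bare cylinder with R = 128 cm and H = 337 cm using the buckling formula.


B^2 = (2.405/R)^2 + (pi/H)^2
B^2 = (2.405/128)^2 + (pi/337)^2
B^2 = 4.3993e-04 /cm^2

4.3993e-04


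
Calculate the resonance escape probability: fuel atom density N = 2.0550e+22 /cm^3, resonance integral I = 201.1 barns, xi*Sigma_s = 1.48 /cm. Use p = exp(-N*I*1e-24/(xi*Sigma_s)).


p = exp(-N * I * 1e-24 / (xi*Sigma_s))
p = exp(-2.0550e+22 * 201.1 * 1e-24 / 1.48)
p = 0.061280

0.061280


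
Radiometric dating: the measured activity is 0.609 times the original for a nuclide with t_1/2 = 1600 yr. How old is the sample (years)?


lambda = ln(2) / t_half = ln(2) / 1600 = 4.332170e-04 /yr
t = -ln(A/A0) / lambda
t = -ln(0.609) / 4.332170e-04
t = 1144.8 yr

1144.8


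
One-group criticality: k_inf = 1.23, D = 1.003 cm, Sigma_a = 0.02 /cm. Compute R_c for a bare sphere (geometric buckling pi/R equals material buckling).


L^2 = D / Sigma_a = 1.003 / 0.02 = 50.15000 cm^2
B_m^2 = (k_inf - 1) / L^2 = (1.23 - 1) / 50.15000 = 0.004586241 /cm^2
For a bare sphere: B_g = pi/R, so R_c = pi / sqrt(B_m^2)
R_c = pi / sqrt(0.004586241) = 46.390 cm

46.390


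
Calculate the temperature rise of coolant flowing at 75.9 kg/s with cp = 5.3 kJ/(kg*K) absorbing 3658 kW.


dT = Q / (m_dot * cp)
dT = 3658 / (75.9 * 5.3)
dT = 9.0934 C

9.0934


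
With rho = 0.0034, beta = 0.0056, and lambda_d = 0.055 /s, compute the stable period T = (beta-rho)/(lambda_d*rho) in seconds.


T = (beta - rho) / (lambda_d * rho)
T = (0.0056 - 0.0034) / (0.055 * 0.0034)
T = 11.765 s

11.765


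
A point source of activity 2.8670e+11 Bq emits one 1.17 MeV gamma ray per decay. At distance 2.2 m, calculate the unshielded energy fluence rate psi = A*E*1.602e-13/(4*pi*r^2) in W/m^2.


psi = A * E * 1.602e-13 / (4*pi*r^2)
psi = 2.8670e+11 * 1.17 * 1.602e-13 / (4*pi*2.2^2)
psi = 8.8353e-04 W/m^2

8.8353e-04


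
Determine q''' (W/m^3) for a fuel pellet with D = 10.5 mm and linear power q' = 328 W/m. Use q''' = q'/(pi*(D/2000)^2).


r = D / 2 / 1000 = 10.5 / 2 / 1000 = 0.00525 m
q''' = q' / (pi * r^2)
q''' = 328 / (pi * 0.00525^2)
q''' = 3.7880e+06 W/m^3

3.7880e+06


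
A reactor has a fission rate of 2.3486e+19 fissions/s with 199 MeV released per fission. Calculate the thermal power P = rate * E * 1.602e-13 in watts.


P = fission_rate * E_MeV * 1.602e-13
P = 2.3486e+19 * 199 * 1.602e-13
P = 7.4873e+08 W

7.4873e+08


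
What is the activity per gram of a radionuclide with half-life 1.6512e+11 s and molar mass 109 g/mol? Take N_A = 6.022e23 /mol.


lambda = ln(2) / t_half = ln(2) / 1.6512e+11 = 4.197839e-12 /s
SA = lambda * N_A / M
SA = 4.197839e-12 * 6.022e23 / 109
SA = 2.3192e+10 Bq/g

2.3192e+10


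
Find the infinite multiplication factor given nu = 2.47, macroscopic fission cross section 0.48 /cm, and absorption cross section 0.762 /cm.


k_inf = nu * Sigma_f / Sigma_a
k_inf = 2.47 * 0.48 / 0.762
k_inf = 1.5559

1.5559


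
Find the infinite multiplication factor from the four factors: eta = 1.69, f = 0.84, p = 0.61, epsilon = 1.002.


k_inf = eta * f * p * epsilon
k_inf = 1.69 * 0.84 * 0.61 * 1.002
k_inf = 0.86769

0.86769


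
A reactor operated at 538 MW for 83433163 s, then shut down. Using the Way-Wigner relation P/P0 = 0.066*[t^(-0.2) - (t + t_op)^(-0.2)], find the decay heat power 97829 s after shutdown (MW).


P/P0 = 0.066 * [t^(-0.2) - (t + t_op)^(-0.2)]
P/P0 = 0.066 * [97829^(-0.2) - (97829 + 83433163)^(-0.2)]
P/P0 = 0.066 * [0.1004399 - 0.02603937] = 0.004910435
P = 538 * 0.004910435 = 2.6418 MW

2.6418


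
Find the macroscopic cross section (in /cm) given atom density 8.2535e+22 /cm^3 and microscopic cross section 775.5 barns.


Sigma = N * sigma_barns * 1e-24
Sigma = 8.2535e+22 * 775.5 * 1e-24
Sigma = 64.006 /cm

64.006


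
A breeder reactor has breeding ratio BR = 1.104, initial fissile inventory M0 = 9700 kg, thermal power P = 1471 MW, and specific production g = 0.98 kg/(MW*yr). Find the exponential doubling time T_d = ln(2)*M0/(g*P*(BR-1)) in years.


Breeding gain G = BR - 1 = 1.104 - 1 = 0.104
Fissile production rate = g * P * G = 0.98 * 1471 * 0.104 = 149.92432 kg/yr
T_d = ln(2) * M0 / (g * P * G)
T_d = ln(2) * 9700 / 149.92432 = 44.846 yr

44.846


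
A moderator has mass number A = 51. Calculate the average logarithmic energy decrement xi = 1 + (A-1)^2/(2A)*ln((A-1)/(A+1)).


xi = 1 + (A-1)^2/(2A) * ln((A-1)/(A+1))
xi = 1 + (51-1)^2/(2*51) * ln((51-1)/(51 +1))
xi = 0.038708

0.038708


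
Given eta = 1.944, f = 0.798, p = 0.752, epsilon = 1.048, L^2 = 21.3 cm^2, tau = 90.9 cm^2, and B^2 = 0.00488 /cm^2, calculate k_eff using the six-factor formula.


k_inf = eta*f*p*eps = 1.944*0.798*0.752*1.048 = 1.222583
P_TNL = 1/(1 + L^2*B^2) = 1/(1 + 21.3*0.00488) = 0.9058431
P_FNL = exp(-B^2*tau) = exp(-0.00488*90.9) = 0.6417272
k_eff = k_inf * P_TNL * P_FNL = 1.222583 * 0.9058431 * 0.6417272
k_eff = 0.71069

0.71069


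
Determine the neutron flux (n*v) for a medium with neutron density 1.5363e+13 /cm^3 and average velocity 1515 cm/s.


phi = n * v
phi = 1.5363e+13 * 1515
phi = 2.3275e+16 /cm^2/s

2.3275e+16


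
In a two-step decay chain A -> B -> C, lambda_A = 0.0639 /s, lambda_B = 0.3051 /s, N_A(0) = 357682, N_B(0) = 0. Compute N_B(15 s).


N_B(t) = lambda_A * N_A0 / (lambda_B - lambda_A) * [exp(-lambda_A*t) - exp(-lambda_B*t)]
exp(-0.0639*15) = 0.3834677; exp(-0.3051*15) = 0.01029085
N_B = 0.0639 * 357682 / (0.3051 - 0.0639) * (0.3834677 - 0.01029085)
N_B = 35362

35362


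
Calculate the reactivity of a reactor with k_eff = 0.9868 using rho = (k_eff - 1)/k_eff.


rho = (k_eff - 1) / k_eff
rho = (0.9868 - 1) / 0.9868
rho = -0.013377

-0.013377


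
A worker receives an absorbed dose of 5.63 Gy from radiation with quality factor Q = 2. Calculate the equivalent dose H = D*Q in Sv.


H = D * Q
H = 5.63 * 2
H = 11.260 Sv

11.260


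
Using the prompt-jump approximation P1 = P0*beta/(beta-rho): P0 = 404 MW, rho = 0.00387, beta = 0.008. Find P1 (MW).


P1/P0 = beta / (beta - rho)
P1/P0 = 0.008 / (0.008 - 0.00387) = 1.937046
P1 = 404 * 1.937046 = 782.57 MW

782.57


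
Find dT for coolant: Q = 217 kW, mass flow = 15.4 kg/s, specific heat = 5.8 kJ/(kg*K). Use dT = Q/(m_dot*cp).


dT = Q / (m_dot * cp)
dT = 217 / (15.4 * 5.8)
dT = 2.4295 C

2.4295


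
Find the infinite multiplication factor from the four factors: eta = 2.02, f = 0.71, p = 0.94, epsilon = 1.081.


k_inf = eta * f * p * epsilon
k_inf = 2.02 * 0.71 * 0.94 * 1.081
k_inf = 1.4573

1.4573


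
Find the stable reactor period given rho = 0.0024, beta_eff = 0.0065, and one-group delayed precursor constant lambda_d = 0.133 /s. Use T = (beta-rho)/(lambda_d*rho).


T = (beta - rho) / (lambda_d * rho)
T = (0.0065 - 0.0024) / (0.133 * 0.0024)
T = 12.845 s

12.845


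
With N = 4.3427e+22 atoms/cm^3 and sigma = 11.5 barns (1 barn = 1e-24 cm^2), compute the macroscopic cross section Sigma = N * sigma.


Sigma = N * sigma_barns * 1e-24
Sigma = 4.3427e+22 * 11.5 * 1e-24
Sigma = 0.49941 /cm

0.49941


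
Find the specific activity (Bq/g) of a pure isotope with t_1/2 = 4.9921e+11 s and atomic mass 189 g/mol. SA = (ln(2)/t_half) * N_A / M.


lambda = ln(2) / t_half = ln(2) / 4.9921e+11 = 1.388488e-12 /s
SA = lambda * N_A / M
SA = 1.388488e-12 * 6.022e23 / 189
SA = 4.4241e+09 Bq/g

4.4241e+09


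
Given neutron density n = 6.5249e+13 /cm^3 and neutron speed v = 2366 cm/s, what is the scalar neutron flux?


phi = n * v
phi = 6.5249e+13 * 2366
phi = 1.5438e+17 /cm^2/s

1.5438e+17


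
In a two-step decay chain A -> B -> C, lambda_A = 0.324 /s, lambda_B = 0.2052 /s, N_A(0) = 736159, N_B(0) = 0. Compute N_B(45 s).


N_B(t) = lambda_A * N_A0 / (lambda_B - lambda_A) * [exp(-lambda_A*t) - exp(-lambda_B*t)]
exp(-0.324*45) = 4.655716e-07; exp(-0.2052*45) = 9.766181e-05
N_B = 0.324 * 736159 / (0.2052 - 0.324) * (4.655716e-07 - 9.766181e-05)
N_B = 195.14

195.14


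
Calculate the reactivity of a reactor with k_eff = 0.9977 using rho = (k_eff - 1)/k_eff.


rho = (k_eff - 1) / k_eff
rho = (0.9977 - 1) / 0.9977
rho = -0.0023053

-0.0023053


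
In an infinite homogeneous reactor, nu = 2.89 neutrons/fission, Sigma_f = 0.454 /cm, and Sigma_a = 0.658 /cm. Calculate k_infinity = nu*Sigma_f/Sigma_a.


k_inf = nu * Sigma_f / Sigma_a
k_inf = 2.89 * 0.454 / 0.658
k_inf = 1.9940

1.9940
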